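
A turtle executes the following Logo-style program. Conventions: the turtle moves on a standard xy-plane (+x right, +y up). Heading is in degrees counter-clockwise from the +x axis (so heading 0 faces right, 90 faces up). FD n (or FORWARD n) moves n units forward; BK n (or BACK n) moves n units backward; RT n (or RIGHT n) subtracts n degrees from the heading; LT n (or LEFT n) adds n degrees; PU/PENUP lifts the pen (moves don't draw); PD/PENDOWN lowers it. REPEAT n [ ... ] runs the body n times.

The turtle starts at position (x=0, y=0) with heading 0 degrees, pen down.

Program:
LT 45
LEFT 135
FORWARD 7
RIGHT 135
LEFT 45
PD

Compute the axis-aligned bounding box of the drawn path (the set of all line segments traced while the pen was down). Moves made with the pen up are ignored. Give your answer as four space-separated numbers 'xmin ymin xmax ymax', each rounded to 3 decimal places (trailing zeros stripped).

Answer: -7 0 0 0

Derivation:
Executing turtle program step by step:
Start: pos=(0,0), heading=0, pen down
LT 45: heading 0 -> 45
LT 135: heading 45 -> 180
FD 7: (0,0) -> (-7,0) [heading=180, draw]
RT 135: heading 180 -> 45
LT 45: heading 45 -> 90
PD: pen down
Final: pos=(-7,0), heading=90, 1 segment(s) drawn

Segment endpoints: x in {-7, 0}, y in {0, 0}
xmin=-7, ymin=0, xmax=0, ymax=0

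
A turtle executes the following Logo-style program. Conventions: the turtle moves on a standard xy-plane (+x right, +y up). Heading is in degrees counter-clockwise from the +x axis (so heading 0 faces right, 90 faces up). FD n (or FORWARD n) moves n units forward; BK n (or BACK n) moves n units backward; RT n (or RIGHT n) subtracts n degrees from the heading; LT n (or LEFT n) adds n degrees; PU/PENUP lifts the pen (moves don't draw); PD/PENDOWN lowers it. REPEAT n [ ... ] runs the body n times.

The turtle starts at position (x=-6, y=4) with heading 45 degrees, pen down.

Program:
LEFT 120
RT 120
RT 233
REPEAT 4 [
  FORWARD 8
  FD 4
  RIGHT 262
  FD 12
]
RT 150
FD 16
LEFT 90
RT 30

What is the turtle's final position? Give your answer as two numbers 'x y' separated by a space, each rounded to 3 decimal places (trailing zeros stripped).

Answer: -2.29 16.144

Derivation:
Executing turtle program step by step:
Start: pos=(-6,4), heading=45, pen down
LT 120: heading 45 -> 165
RT 120: heading 165 -> 45
RT 233: heading 45 -> 172
REPEAT 4 [
  -- iteration 1/4 --
  FD 8: (-6,4) -> (-13.922,5.113) [heading=172, draw]
  FD 4: (-13.922,5.113) -> (-17.883,5.67) [heading=172, draw]
  RT 262: heading 172 -> 270
  FD 12: (-17.883,5.67) -> (-17.883,-6.33) [heading=270, draw]
  -- iteration 2/4 --
  FD 8: (-17.883,-6.33) -> (-17.883,-14.33) [heading=270, draw]
  FD 4: (-17.883,-14.33) -> (-17.883,-18.33) [heading=270, draw]
  RT 262: heading 270 -> 8
  FD 12: (-17.883,-18.33) -> (-6,-16.66) [heading=8, draw]
  -- iteration 3/4 --
  FD 8: (-6,-16.66) -> (1.922,-15.546) [heading=8, draw]
  FD 4: (1.922,-15.546) -> (5.883,-14.99) [heading=8, draw]
  RT 262: heading 8 -> 106
  FD 12: (5.883,-14.99) -> (2.576,-3.455) [heading=106, draw]
  -- iteration 4/4 --
  FD 8: (2.576,-3.455) -> (0.37,4.235) [heading=106, draw]
  FD 4: (0.37,4.235) -> (-0.732,8.081) [heading=106, draw]
  RT 262: heading 106 -> 204
  FD 12: (-0.732,8.081) -> (-11.695,3.2) [heading=204, draw]
]
RT 150: heading 204 -> 54
FD 16: (-11.695,3.2) -> (-2.29,16.144) [heading=54, draw]
LT 90: heading 54 -> 144
RT 30: heading 144 -> 114
Final: pos=(-2.29,16.144), heading=114, 13 segment(s) drawn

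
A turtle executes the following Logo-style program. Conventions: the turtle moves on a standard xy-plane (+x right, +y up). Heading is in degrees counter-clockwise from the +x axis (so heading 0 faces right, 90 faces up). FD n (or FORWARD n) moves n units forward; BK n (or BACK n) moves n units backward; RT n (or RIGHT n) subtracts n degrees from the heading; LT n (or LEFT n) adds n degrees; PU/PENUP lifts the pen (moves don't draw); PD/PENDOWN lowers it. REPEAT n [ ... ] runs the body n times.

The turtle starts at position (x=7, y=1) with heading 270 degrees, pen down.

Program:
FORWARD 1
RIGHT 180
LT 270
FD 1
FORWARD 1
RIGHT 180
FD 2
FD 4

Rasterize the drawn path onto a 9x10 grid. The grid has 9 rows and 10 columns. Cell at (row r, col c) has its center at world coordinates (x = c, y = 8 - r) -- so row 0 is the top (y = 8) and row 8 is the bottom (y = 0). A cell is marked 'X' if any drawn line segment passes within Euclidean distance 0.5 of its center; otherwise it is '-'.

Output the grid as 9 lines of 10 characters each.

Answer: ----------
----------
----------
----------
----------
----------
----------
-------X--
---XXXXXXX

Derivation:
Segment 0: (7,1) -> (7,0)
Segment 1: (7,0) -> (8,-0)
Segment 2: (8,-0) -> (9,-0)
Segment 3: (9,-0) -> (7,-0)
Segment 4: (7,-0) -> (3,0)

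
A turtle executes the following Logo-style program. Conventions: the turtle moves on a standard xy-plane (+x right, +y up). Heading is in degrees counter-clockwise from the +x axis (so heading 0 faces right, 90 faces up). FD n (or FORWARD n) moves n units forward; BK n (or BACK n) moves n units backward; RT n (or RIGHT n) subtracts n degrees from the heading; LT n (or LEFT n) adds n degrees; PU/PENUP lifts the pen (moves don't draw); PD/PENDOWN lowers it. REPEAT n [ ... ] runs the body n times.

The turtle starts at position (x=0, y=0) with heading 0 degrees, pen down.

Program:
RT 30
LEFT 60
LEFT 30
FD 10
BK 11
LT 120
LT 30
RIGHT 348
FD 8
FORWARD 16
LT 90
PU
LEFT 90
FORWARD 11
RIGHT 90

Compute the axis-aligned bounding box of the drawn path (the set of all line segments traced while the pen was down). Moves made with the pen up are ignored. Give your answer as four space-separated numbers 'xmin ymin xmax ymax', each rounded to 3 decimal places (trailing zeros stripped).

Answer: -18.335 -16.925 5 8.66

Derivation:
Executing turtle program step by step:
Start: pos=(0,0), heading=0, pen down
RT 30: heading 0 -> 330
LT 60: heading 330 -> 30
LT 30: heading 30 -> 60
FD 10: (0,0) -> (5,8.66) [heading=60, draw]
BK 11: (5,8.66) -> (-0.5,-0.866) [heading=60, draw]
LT 120: heading 60 -> 180
LT 30: heading 180 -> 210
RT 348: heading 210 -> 222
FD 8: (-0.5,-0.866) -> (-6.445,-6.219) [heading=222, draw]
FD 16: (-6.445,-6.219) -> (-18.335,-16.925) [heading=222, draw]
LT 90: heading 222 -> 312
PU: pen up
LT 90: heading 312 -> 42
FD 11: (-18.335,-16.925) -> (-10.161,-9.565) [heading=42, move]
RT 90: heading 42 -> 312
Final: pos=(-10.161,-9.565), heading=312, 4 segment(s) drawn

Segment endpoints: x in {-18.335, -6.445, -0.5, 0, 5}, y in {-16.925, -6.219, -0.866, 0, 8.66}
xmin=-18.335, ymin=-16.925, xmax=5, ymax=8.66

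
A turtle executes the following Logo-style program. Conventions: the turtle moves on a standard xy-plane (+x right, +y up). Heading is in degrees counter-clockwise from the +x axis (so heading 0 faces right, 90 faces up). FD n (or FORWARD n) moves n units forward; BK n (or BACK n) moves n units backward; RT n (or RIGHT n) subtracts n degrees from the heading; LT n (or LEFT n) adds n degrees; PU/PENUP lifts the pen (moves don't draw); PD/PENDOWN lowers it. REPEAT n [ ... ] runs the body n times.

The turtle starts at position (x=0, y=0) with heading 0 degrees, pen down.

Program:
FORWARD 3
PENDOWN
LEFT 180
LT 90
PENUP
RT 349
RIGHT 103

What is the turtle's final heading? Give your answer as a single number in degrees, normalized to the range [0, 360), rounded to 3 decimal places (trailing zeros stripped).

Executing turtle program step by step:
Start: pos=(0,0), heading=0, pen down
FD 3: (0,0) -> (3,0) [heading=0, draw]
PD: pen down
LT 180: heading 0 -> 180
LT 90: heading 180 -> 270
PU: pen up
RT 349: heading 270 -> 281
RT 103: heading 281 -> 178
Final: pos=(3,0), heading=178, 1 segment(s) drawn

Answer: 178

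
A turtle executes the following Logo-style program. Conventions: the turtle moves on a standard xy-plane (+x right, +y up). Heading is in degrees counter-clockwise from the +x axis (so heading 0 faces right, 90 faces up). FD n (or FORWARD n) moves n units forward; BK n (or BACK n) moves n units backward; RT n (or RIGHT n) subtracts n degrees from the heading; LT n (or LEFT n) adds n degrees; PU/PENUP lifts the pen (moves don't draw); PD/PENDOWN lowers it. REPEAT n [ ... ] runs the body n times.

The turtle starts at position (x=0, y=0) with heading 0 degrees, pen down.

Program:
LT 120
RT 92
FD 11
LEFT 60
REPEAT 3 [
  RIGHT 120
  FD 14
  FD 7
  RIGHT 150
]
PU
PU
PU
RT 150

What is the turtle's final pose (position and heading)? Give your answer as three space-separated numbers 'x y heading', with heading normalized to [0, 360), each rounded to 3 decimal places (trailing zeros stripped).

Answer: 20.841 22.973 208

Derivation:
Executing turtle program step by step:
Start: pos=(0,0), heading=0, pen down
LT 120: heading 0 -> 120
RT 92: heading 120 -> 28
FD 11: (0,0) -> (9.712,5.164) [heading=28, draw]
LT 60: heading 28 -> 88
REPEAT 3 [
  -- iteration 1/3 --
  RT 120: heading 88 -> 328
  FD 14: (9.712,5.164) -> (21.585,-2.255) [heading=328, draw]
  FD 7: (21.585,-2.255) -> (27.521,-5.964) [heading=328, draw]
  RT 150: heading 328 -> 178
  -- iteration 2/3 --
  RT 120: heading 178 -> 58
  FD 14: (27.521,-5.964) -> (34.94,5.909) [heading=58, draw]
  FD 7: (34.94,5.909) -> (38.65,11.845) [heading=58, draw]
  RT 150: heading 58 -> 268
  -- iteration 3/3 --
  RT 120: heading 268 -> 148
  FD 14: (38.65,11.845) -> (26.777,19.264) [heading=148, draw]
  FD 7: (26.777,19.264) -> (20.841,22.973) [heading=148, draw]
  RT 150: heading 148 -> 358
]
PU: pen up
PU: pen up
PU: pen up
RT 150: heading 358 -> 208
Final: pos=(20.841,22.973), heading=208, 7 segment(s) drawn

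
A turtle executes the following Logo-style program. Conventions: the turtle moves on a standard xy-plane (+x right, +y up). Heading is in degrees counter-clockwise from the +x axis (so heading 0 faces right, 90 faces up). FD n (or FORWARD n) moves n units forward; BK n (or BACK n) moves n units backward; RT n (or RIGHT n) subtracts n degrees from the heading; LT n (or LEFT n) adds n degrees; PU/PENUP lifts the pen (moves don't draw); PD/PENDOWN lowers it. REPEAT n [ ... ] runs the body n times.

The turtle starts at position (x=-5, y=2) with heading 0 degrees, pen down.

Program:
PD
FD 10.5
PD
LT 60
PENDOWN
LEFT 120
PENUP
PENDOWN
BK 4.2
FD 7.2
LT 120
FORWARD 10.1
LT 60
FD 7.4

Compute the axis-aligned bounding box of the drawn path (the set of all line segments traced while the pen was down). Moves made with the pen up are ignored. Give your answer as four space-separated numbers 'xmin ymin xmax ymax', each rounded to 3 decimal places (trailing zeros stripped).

Answer: -5 -6.747 14.95 2

Derivation:
Executing turtle program step by step:
Start: pos=(-5,2), heading=0, pen down
PD: pen down
FD 10.5: (-5,2) -> (5.5,2) [heading=0, draw]
PD: pen down
LT 60: heading 0 -> 60
PD: pen down
LT 120: heading 60 -> 180
PU: pen up
PD: pen down
BK 4.2: (5.5,2) -> (9.7,2) [heading=180, draw]
FD 7.2: (9.7,2) -> (2.5,2) [heading=180, draw]
LT 120: heading 180 -> 300
FD 10.1: (2.5,2) -> (7.55,-6.747) [heading=300, draw]
LT 60: heading 300 -> 0
FD 7.4: (7.55,-6.747) -> (14.95,-6.747) [heading=0, draw]
Final: pos=(14.95,-6.747), heading=0, 5 segment(s) drawn

Segment endpoints: x in {-5, 2.5, 5.5, 7.55, 9.7, 14.95}, y in {-6.747, -6.747, 2, 2, 2}
xmin=-5, ymin=-6.747, xmax=14.95, ymax=2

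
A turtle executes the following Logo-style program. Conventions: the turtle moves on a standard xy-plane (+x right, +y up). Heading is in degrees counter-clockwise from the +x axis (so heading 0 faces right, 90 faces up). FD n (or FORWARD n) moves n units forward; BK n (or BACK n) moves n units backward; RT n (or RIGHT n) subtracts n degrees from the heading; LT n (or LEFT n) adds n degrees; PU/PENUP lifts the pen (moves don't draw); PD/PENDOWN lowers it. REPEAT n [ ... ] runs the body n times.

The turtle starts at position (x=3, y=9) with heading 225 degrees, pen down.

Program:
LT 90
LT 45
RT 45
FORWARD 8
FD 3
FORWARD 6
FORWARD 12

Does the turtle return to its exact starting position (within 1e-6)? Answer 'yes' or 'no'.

Answer: no

Derivation:
Executing turtle program step by step:
Start: pos=(3,9), heading=225, pen down
LT 90: heading 225 -> 315
LT 45: heading 315 -> 0
RT 45: heading 0 -> 315
FD 8: (3,9) -> (8.657,3.343) [heading=315, draw]
FD 3: (8.657,3.343) -> (10.778,1.222) [heading=315, draw]
FD 6: (10.778,1.222) -> (15.021,-3.021) [heading=315, draw]
FD 12: (15.021,-3.021) -> (23.506,-11.506) [heading=315, draw]
Final: pos=(23.506,-11.506), heading=315, 4 segment(s) drawn

Start position: (3, 9)
Final position: (23.506, -11.506)
Distance = 29; >= 1e-6 -> NOT closed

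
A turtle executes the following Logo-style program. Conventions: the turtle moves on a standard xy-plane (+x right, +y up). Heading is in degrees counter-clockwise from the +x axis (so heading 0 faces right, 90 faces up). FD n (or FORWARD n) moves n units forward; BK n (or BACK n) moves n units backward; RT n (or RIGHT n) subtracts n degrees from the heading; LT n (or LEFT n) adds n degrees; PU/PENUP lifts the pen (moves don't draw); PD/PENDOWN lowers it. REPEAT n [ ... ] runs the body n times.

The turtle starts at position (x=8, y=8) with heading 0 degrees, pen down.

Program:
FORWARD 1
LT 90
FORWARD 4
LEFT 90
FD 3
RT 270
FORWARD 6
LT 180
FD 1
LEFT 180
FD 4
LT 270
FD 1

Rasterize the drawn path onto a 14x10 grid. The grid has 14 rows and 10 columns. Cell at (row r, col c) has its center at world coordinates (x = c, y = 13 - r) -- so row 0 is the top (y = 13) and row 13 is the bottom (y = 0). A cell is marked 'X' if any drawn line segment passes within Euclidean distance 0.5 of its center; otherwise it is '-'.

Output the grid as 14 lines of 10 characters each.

Segment 0: (8,8) -> (9,8)
Segment 1: (9,8) -> (9,12)
Segment 2: (9,12) -> (6,12)
Segment 3: (6,12) -> (6,6)
Segment 4: (6,6) -> (6,7)
Segment 5: (6,7) -> (6,3)
Segment 6: (6,3) -> (5,3)

Answer: ----------
------XXXX
------X--X
------X--X
------X--X
------X-XX
------X---
------X---
------X---
------X---
-----XX---
----------
----------
----------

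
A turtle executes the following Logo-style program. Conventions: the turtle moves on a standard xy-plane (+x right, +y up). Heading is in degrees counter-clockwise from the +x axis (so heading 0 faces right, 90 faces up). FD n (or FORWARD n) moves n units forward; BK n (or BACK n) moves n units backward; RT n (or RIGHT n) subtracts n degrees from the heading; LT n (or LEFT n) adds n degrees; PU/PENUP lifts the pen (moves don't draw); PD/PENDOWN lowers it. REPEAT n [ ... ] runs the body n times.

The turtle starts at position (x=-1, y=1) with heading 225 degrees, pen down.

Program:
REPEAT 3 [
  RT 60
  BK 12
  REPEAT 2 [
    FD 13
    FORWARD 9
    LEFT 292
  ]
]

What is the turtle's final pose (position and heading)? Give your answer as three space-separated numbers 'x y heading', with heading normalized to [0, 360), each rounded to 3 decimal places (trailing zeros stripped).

Executing turtle program step by step:
Start: pos=(-1,1), heading=225, pen down
REPEAT 3 [
  -- iteration 1/3 --
  RT 60: heading 225 -> 165
  BK 12: (-1,1) -> (10.591,-2.106) [heading=165, draw]
  REPEAT 2 [
    -- iteration 1/2 --
    FD 13: (10.591,-2.106) -> (-1.966,1.259) [heading=165, draw]
    FD 9: (-1.966,1.259) -> (-10.659,3.588) [heading=165, draw]
    LT 292: heading 165 -> 97
    -- iteration 2/2 --
    FD 13: (-10.659,3.588) -> (-12.244,16.491) [heading=97, draw]
    FD 9: (-12.244,16.491) -> (-13.34,25.424) [heading=97, draw]
    LT 292: heading 97 -> 29
  ]
  -- iteration 2/3 --
  RT 60: heading 29 -> 329
  BK 12: (-13.34,25.424) -> (-23.626,31.605) [heading=329, draw]
  REPEAT 2 [
    -- iteration 1/2 --
    FD 13: (-23.626,31.605) -> (-12.483,24.909) [heading=329, draw]
    FD 9: (-12.483,24.909) -> (-4.769,20.274) [heading=329, draw]
    LT 292: heading 329 -> 261
    -- iteration 2/2 --
    FD 13: (-4.769,20.274) -> (-6.802,7.434) [heading=261, draw]
    FD 9: (-6.802,7.434) -> (-8.21,-1.455) [heading=261, draw]
    LT 292: heading 261 -> 193
  ]
  -- iteration 3/3 --
  RT 60: heading 193 -> 133
  BK 12: (-8.21,-1.455) -> (-0.026,-10.232) [heading=133, draw]
  REPEAT 2 [
    -- iteration 1/2 --
    FD 13: (-0.026,-10.232) -> (-8.892,-0.724) [heading=133, draw]
    FD 9: (-8.892,-0.724) -> (-15.03,5.858) [heading=133, draw]
    LT 292: heading 133 -> 65
    -- iteration 2/2 --
    FD 13: (-15.03,5.858) -> (-9.536,17.64) [heading=65, draw]
    FD 9: (-9.536,17.64) -> (-5.733,25.797) [heading=65, draw]
    LT 292: heading 65 -> 357
  ]
]
Final: pos=(-5.733,25.797), heading=357, 15 segment(s) drawn

Answer: -5.733 25.797 357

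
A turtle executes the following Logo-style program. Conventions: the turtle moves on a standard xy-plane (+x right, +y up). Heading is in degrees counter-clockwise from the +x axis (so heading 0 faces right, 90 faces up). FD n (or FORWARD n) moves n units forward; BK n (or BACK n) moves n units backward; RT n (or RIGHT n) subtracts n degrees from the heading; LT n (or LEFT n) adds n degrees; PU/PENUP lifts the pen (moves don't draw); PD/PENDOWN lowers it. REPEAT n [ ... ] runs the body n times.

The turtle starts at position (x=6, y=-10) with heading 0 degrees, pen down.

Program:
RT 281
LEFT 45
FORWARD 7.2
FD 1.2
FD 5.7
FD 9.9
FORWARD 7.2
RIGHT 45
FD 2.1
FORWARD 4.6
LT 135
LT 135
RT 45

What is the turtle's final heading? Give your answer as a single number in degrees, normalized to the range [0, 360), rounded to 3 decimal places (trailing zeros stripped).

Executing turtle program step by step:
Start: pos=(6,-10), heading=0, pen down
RT 281: heading 0 -> 79
LT 45: heading 79 -> 124
FD 7.2: (6,-10) -> (1.974,-4.031) [heading=124, draw]
FD 1.2: (1.974,-4.031) -> (1.303,-3.036) [heading=124, draw]
FD 5.7: (1.303,-3.036) -> (-1.885,1.689) [heading=124, draw]
FD 9.9: (-1.885,1.689) -> (-7.421,9.897) [heading=124, draw]
FD 7.2: (-7.421,9.897) -> (-11.447,15.866) [heading=124, draw]
RT 45: heading 124 -> 79
FD 2.1: (-11.447,15.866) -> (-11.046,17.927) [heading=79, draw]
FD 4.6: (-11.046,17.927) -> (-10.168,22.443) [heading=79, draw]
LT 135: heading 79 -> 214
LT 135: heading 214 -> 349
RT 45: heading 349 -> 304
Final: pos=(-10.168,22.443), heading=304, 7 segment(s) drawn

Answer: 304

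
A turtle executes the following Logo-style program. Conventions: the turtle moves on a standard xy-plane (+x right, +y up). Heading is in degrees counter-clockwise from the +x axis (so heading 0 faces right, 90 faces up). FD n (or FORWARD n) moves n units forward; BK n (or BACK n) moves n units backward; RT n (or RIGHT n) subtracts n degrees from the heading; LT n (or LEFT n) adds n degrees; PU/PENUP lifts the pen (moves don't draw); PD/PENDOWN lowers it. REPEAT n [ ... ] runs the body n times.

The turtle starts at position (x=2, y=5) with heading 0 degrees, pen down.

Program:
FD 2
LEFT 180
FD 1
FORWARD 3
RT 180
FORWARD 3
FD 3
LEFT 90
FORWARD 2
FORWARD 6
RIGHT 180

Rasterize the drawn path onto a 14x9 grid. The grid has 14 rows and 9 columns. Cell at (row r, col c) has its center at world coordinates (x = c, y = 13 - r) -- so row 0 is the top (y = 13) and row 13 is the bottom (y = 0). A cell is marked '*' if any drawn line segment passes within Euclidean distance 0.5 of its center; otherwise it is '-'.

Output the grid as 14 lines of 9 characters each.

Segment 0: (2,5) -> (4,5)
Segment 1: (4,5) -> (3,5)
Segment 2: (3,5) -> (0,5)
Segment 3: (0,5) -> (3,5)
Segment 4: (3,5) -> (6,5)
Segment 5: (6,5) -> (6,7)
Segment 6: (6,7) -> (6,13)

Answer: ------*--
------*--
------*--
------*--
------*--
------*--
------*--
------*--
*******--
---------
---------
---------
---------
---------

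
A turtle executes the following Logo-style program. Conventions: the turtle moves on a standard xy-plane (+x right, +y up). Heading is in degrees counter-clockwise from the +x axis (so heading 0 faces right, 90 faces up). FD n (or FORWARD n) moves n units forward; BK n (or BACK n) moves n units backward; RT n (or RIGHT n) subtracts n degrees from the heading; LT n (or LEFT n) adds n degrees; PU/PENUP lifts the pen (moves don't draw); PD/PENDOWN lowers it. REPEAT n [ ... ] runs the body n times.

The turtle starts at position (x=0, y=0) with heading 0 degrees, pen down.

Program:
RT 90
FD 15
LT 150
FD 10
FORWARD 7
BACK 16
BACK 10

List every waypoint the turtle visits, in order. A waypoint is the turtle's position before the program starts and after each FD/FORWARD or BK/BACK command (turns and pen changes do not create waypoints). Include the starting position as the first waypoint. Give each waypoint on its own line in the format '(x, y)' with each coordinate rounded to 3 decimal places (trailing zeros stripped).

Answer: (0, 0)
(0, -15)
(5, -6.34)
(8.5, -0.278)
(0.5, -14.134)
(-4.5, -22.794)

Derivation:
Executing turtle program step by step:
Start: pos=(0,0), heading=0, pen down
RT 90: heading 0 -> 270
FD 15: (0,0) -> (0,-15) [heading=270, draw]
LT 150: heading 270 -> 60
FD 10: (0,-15) -> (5,-6.34) [heading=60, draw]
FD 7: (5,-6.34) -> (8.5,-0.278) [heading=60, draw]
BK 16: (8.5,-0.278) -> (0.5,-14.134) [heading=60, draw]
BK 10: (0.5,-14.134) -> (-4.5,-22.794) [heading=60, draw]
Final: pos=(-4.5,-22.794), heading=60, 5 segment(s) drawn
Waypoints (6 total):
(0, 0)
(0, -15)
(5, -6.34)
(8.5, -0.278)
(0.5, -14.134)
(-4.5, -22.794)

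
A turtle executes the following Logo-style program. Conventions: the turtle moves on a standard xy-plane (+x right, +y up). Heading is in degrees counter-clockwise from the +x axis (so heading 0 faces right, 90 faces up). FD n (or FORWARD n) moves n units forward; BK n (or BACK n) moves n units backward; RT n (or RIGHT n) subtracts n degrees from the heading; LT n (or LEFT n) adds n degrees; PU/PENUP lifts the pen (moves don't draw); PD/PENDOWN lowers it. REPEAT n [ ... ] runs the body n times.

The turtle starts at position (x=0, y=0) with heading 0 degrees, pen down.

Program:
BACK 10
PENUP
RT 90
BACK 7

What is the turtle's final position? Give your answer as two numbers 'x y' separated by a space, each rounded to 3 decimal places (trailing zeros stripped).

Executing turtle program step by step:
Start: pos=(0,0), heading=0, pen down
BK 10: (0,0) -> (-10,0) [heading=0, draw]
PU: pen up
RT 90: heading 0 -> 270
BK 7: (-10,0) -> (-10,7) [heading=270, move]
Final: pos=(-10,7), heading=270, 1 segment(s) drawn

Answer: -10 7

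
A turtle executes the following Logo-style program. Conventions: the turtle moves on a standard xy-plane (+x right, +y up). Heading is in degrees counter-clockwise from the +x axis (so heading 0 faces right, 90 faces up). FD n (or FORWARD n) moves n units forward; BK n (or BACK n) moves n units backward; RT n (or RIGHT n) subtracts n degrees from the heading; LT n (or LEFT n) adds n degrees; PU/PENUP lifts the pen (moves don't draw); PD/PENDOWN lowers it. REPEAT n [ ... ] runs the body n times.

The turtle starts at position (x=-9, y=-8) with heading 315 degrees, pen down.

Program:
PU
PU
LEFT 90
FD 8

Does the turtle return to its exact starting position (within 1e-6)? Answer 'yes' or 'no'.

Answer: no

Derivation:
Executing turtle program step by step:
Start: pos=(-9,-8), heading=315, pen down
PU: pen up
PU: pen up
LT 90: heading 315 -> 45
FD 8: (-9,-8) -> (-3.343,-2.343) [heading=45, move]
Final: pos=(-3.343,-2.343), heading=45, 0 segment(s) drawn

Start position: (-9, -8)
Final position: (-3.343, -2.343)
Distance = 8; >= 1e-6 -> NOT closed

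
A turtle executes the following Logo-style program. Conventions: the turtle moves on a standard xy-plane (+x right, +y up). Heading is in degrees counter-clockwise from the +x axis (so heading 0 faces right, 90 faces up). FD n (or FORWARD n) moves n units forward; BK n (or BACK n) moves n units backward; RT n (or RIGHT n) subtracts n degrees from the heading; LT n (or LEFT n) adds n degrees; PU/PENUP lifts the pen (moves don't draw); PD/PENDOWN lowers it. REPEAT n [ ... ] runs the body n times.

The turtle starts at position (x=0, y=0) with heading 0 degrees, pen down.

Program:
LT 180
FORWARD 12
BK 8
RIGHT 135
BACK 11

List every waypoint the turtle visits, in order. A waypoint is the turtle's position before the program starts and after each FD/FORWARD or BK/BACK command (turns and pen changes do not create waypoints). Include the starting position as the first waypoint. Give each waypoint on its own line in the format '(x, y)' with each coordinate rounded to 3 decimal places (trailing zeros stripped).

Executing turtle program step by step:
Start: pos=(0,0), heading=0, pen down
LT 180: heading 0 -> 180
FD 12: (0,0) -> (-12,0) [heading=180, draw]
BK 8: (-12,0) -> (-4,0) [heading=180, draw]
RT 135: heading 180 -> 45
BK 11: (-4,0) -> (-11.778,-7.778) [heading=45, draw]
Final: pos=(-11.778,-7.778), heading=45, 3 segment(s) drawn
Waypoints (4 total):
(0, 0)
(-12, 0)
(-4, 0)
(-11.778, -7.778)

Answer: (0, 0)
(-12, 0)
(-4, 0)
(-11.778, -7.778)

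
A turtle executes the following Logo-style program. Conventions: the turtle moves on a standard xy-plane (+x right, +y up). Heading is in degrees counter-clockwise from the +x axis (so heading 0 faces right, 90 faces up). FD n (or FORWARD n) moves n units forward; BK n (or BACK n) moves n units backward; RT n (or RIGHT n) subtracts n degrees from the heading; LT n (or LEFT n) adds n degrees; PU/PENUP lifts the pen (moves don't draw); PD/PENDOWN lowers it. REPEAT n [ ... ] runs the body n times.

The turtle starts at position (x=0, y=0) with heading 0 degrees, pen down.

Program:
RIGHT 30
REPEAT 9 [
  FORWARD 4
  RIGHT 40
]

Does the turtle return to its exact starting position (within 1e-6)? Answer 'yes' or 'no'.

Answer: yes

Derivation:
Executing turtle program step by step:
Start: pos=(0,0), heading=0, pen down
RT 30: heading 0 -> 330
REPEAT 9 [
  -- iteration 1/9 --
  FD 4: (0,0) -> (3.464,-2) [heading=330, draw]
  RT 40: heading 330 -> 290
  -- iteration 2/9 --
  FD 4: (3.464,-2) -> (4.832,-5.759) [heading=290, draw]
  RT 40: heading 290 -> 250
  -- iteration 3/9 --
  FD 4: (4.832,-5.759) -> (3.464,-9.518) [heading=250, draw]
  RT 40: heading 250 -> 210
  -- iteration 4/9 --
  FD 4: (3.464,-9.518) -> (0,-11.518) [heading=210, draw]
  RT 40: heading 210 -> 170
  -- iteration 5/9 --
  FD 4: (0,-11.518) -> (-3.939,-10.823) [heading=170, draw]
  RT 40: heading 170 -> 130
  -- iteration 6/9 --
  FD 4: (-3.939,-10.823) -> (-6.51,-7.759) [heading=130, draw]
  RT 40: heading 130 -> 90
  -- iteration 7/9 --
  FD 4: (-6.51,-7.759) -> (-6.51,-3.759) [heading=90, draw]
  RT 40: heading 90 -> 50
  -- iteration 8/9 --
  FD 4: (-6.51,-3.759) -> (-3.939,-0.695) [heading=50, draw]
  RT 40: heading 50 -> 10
  -- iteration 9/9 --
  FD 4: (-3.939,-0.695) -> (0,0) [heading=10, draw]
  RT 40: heading 10 -> 330
]
Final: pos=(0,0), heading=330, 9 segment(s) drawn

Start position: (0, 0)
Final position: (0, 0)
Distance = 0; < 1e-6 -> CLOSED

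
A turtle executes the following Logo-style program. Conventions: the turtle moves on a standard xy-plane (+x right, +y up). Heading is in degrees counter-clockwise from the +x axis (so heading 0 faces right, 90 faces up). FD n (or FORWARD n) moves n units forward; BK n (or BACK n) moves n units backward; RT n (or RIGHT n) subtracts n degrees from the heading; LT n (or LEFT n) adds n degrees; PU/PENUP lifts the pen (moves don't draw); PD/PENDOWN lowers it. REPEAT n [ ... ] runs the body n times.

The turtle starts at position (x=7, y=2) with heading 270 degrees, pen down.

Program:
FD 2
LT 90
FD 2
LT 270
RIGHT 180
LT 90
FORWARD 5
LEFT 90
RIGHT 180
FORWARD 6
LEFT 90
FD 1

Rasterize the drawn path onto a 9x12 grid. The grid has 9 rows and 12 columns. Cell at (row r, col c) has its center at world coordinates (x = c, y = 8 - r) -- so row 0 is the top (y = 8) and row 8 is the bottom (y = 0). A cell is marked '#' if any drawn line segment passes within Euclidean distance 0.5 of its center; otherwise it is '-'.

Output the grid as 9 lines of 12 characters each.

Segment 0: (7,2) -> (7,0)
Segment 1: (7,0) -> (9,-0)
Segment 2: (9,-0) -> (4,0)
Segment 3: (4,0) -> (4,6)
Segment 4: (4,6) -> (3,6)

Answer: ------------
------------
---##-------
----#-------
----#-------
----#-------
----#--#----
----#--#----
----######--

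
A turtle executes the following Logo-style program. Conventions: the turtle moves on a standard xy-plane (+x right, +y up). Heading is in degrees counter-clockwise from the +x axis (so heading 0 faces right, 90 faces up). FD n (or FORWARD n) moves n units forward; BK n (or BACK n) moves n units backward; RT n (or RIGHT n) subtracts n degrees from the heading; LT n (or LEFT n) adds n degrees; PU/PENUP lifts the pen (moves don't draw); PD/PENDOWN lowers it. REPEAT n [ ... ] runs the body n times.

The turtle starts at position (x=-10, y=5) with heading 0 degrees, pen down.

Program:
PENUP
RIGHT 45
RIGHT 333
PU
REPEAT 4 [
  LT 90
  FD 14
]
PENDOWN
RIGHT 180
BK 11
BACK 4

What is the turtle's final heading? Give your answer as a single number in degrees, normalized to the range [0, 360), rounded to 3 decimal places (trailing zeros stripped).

Answer: 162

Derivation:
Executing turtle program step by step:
Start: pos=(-10,5), heading=0, pen down
PU: pen up
RT 45: heading 0 -> 315
RT 333: heading 315 -> 342
PU: pen up
REPEAT 4 [
  -- iteration 1/4 --
  LT 90: heading 342 -> 72
  FD 14: (-10,5) -> (-5.674,18.315) [heading=72, move]
  -- iteration 2/4 --
  LT 90: heading 72 -> 162
  FD 14: (-5.674,18.315) -> (-18.989,22.641) [heading=162, move]
  -- iteration 3/4 --
  LT 90: heading 162 -> 252
  FD 14: (-18.989,22.641) -> (-23.315,9.326) [heading=252, move]
  -- iteration 4/4 --
  LT 90: heading 252 -> 342
  FD 14: (-23.315,9.326) -> (-10,5) [heading=342, move]
]
PD: pen down
RT 180: heading 342 -> 162
BK 11: (-10,5) -> (0.462,1.601) [heading=162, draw]
BK 4: (0.462,1.601) -> (4.266,0.365) [heading=162, draw]
Final: pos=(4.266,0.365), heading=162, 2 segment(s) drawn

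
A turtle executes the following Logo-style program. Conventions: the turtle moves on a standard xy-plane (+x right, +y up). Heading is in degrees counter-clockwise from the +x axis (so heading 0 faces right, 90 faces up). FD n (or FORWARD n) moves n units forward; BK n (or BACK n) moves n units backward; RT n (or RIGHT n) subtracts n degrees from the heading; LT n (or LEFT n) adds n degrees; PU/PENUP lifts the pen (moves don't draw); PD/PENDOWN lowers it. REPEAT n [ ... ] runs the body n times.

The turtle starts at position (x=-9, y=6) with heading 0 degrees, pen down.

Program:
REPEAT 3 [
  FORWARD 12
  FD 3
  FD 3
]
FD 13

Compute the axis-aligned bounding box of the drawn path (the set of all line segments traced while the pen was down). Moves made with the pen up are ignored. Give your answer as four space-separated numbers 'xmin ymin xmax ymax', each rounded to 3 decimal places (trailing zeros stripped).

Executing turtle program step by step:
Start: pos=(-9,6), heading=0, pen down
REPEAT 3 [
  -- iteration 1/3 --
  FD 12: (-9,6) -> (3,6) [heading=0, draw]
  FD 3: (3,6) -> (6,6) [heading=0, draw]
  FD 3: (6,6) -> (9,6) [heading=0, draw]
  -- iteration 2/3 --
  FD 12: (9,6) -> (21,6) [heading=0, draw]
  FD 3: (21,6) -> (24,6) [heading=0, draw]
  FD 3: (24,6) -> (27,6) [heading=0, draw]
  -- iteration 3/3 --
  FD 12: (27,6) -> (39,6) [heading=0, draw]
  FD 3: (39,6) -> (42,6) [heading=0, draw]
  FD 3: (42,6) -> (45,6) [heading=0, draw]
]
FD 13: (45,6) -> (58,6) [heading=0, draw]
Final: pos=(58,6), heading=0, 10 segment(s) drawn

Segment endpoints: x in {-9, 3, 6, 9, 21, 24, 27, 39, 42, 45, 58}, y in {6}
xmin=-9, ymin=6, xmax=58, ymax=6

Answer: -9 6 58 6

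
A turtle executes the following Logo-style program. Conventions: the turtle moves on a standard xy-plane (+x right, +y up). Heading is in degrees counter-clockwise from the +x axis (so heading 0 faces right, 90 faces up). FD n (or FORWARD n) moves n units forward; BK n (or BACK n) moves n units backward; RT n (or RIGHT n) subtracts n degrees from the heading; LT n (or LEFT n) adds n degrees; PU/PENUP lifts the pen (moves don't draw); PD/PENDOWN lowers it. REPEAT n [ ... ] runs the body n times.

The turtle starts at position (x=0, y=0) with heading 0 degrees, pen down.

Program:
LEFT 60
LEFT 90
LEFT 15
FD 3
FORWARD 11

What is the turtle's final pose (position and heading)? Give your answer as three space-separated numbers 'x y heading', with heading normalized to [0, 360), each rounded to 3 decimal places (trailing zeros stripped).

Answer: -13.523 3.623 165

Derivation:
Executing turtle program step by step:
Start: pos=(0,0), heading=0, pen down
LT 60: heading 0 -> 60
LT 90: heading 60 -> 150
LT 15: heading 150 -> 165
FD 3: (0,0) -> (-2.898,0.776) [heading=165, draw]
FD 11: (-2.898,0.776) -> (-13.523,3.623) [heading=165, draw]
Final: pos=(-13.523,3.623), heading=165, 2 segment(s) drawn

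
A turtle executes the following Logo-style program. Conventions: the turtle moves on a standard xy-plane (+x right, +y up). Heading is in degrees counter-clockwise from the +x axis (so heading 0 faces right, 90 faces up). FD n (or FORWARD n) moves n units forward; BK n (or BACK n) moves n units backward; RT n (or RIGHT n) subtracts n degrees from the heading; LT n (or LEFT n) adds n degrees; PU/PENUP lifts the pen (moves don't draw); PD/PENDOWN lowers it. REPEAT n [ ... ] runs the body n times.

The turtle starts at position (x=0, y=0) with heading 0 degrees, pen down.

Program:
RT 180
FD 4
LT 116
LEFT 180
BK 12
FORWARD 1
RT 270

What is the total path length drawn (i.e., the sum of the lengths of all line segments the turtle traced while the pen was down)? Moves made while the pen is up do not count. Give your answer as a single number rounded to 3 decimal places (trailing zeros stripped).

Executing turtle program step by step:
Start: pos=(0,0), heading=0, pen down
RT 180: heading 0 -> 180
FD 4: (0,0) -> (-4,0) [heading=180, draw]
LT 116: heading 180 -> 296
LT 180: heading 296 -> 116
BK 12: (-4,0) -> (1.26,-10.786) [heading=116, draw]
FD 1: (1.26,-10.786) -> (0.822,-9.887) [heading=116, draw]
RT 270: heading 116 -> 206
Final: pos=(0.822,-9.887), heading=206, 3 segment(s) drawn

Segment lengths:
  seg 1: (0,0) -> (-4,0), length = 4
  seg 2: (-4,0) -> (1.26,-10.786), length = 12
  seg 3: (1.26,-10.786) -> (0.822,-9.887), length = 1
Total = 17

Answer: 17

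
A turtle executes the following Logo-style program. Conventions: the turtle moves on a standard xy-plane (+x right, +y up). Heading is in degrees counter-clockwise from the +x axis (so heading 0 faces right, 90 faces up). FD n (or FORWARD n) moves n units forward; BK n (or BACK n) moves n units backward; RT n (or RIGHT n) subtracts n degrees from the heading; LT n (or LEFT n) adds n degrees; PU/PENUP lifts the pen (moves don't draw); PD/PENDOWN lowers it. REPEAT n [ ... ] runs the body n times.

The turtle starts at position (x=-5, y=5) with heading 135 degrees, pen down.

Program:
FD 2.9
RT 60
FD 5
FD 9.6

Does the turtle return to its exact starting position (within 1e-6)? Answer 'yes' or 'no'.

Answer: no

Derivation:
Executing turtle program step by step:
Start: pos=(-5,5), heading=135, pen down
FD 2.9: (-5,5) -> (-7.051,7.051) [heading=135, draw]
RT 60: heading 135 -> 75
FD 5: (-7.051,7.051) -> (-5.757,11.88) [heading=75, draw]
FD 9.6: (-5.757,11.88) -> (-3.272,21.153) [heading=75, draw]
Final: pos=(-3.272,21.153), heading=75, 3 segment(s) drawn

Start position: (-5, 5)
Final position: (-3.272, 21.153)
Distance = 16.245; >= 1e-6 -> NOT closed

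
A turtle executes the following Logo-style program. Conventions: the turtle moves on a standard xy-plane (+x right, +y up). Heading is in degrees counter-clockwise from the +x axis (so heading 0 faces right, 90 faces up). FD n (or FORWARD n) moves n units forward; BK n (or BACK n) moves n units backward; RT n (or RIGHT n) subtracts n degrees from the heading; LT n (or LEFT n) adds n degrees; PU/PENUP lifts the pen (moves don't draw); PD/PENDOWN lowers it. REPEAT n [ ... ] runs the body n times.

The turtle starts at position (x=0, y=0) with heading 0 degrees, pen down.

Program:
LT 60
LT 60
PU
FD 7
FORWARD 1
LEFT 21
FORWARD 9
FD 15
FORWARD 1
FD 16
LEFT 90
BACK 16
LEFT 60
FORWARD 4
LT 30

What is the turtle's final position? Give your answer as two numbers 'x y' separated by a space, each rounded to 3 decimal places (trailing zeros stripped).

Answer: -24.36 41.43

Derivation:
Executing turtle program step by step:
Start: pos=(0,0), heading=0, pen down
LT 60: heading 0 -> 60
LT 60: heading 60 -> 120
PU: pen up
FD 7: (0,0) -> (-3.5,6.062) [heading=120, move]
FD 1: (-3.5,6.062) -> (-4,6.928) [heading=120, move]
LT 21: heading 120 -> 141
FD 9: (-4,6.928) -> (-10.994,12.592) [heading=141, move]
FD 15: (-10.994,12.592) -> (-22.652,22.032) [heading=141, move]
FD 1: (-22.652,22.032) -> (-23.429,22.661) [heading=141, move]
FD 16: (-23.429,22.661) -> (-35.863,32.73) [heading=141, move]
LT 90: heading 141 -> 231
BK 16: (-35.863,32.73) -> (-25.794,45.165) [heading=231, move]
LT 60: heading 231 -> 291
FD 4: (-25.794,45.165) -> (-24.36,41.43) [heading=291, move]
LT 30: heading 291 -> 321
Final: pos=(-24.36,41.43), heading=321, 0 segment(s) drawn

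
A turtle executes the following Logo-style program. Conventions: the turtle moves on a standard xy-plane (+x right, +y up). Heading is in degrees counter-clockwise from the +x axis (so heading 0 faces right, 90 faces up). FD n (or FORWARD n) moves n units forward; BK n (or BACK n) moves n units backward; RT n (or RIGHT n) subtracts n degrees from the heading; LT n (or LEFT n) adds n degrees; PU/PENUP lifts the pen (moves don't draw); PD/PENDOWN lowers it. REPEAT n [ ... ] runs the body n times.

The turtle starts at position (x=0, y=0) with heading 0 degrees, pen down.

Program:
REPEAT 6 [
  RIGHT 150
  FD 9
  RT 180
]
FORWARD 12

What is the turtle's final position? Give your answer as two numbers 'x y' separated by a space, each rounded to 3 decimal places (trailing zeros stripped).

Executing turtle program step by step:
Start: pos=(0,0), heading=0, pen down
REPEAT 6 [
  -- iteration 1/6 --
  RT 150: heading 0 -> 210
  FD 9: (0,0) -> (-7.794,-4.5) [heading=210, draw]
  RT 180: heading 210 -> 30
  -- iteration 2/6 --
  RT 150: heading 30 -> 240
  FD 9: (-7.794,-4.5) -> (-12.294,-12.294) [heading=240, draw]
  RT 180: heading 240 -> 60
  -- iteration 3/6 --
  RT 150: heading 60 -> 270
  FD 9: (-12.294,-12.294) -> (-12.294,-21.294) [heading=270, draw]
  RT 180: heading 270 -> 90
  -- iteration 4/6 --
  RT 150: heading 90 -> 300
  FD 9: (-12.294,-21.294) -> (-7.794,-29.088) [heading=300, draw]
  RT 180: heading 300 -> 120
  -- iteration 5/6 --
  RT 150: heading 120 -> 330
  FD 9: (-7.794,-29.088) -> (0,-33.588) [heading=330, draw]
  RT 180: heading 330 -> 150
  -- iteration 6/6 --
  RT 150: heading 150 -> 0
  FD 9: (0,-33.588) -> (9,-33.588) [heading=0, draw]
  RT 180: heading 0 -> 180
]
FD 12: (9,-33.588) -> (-3,-33.588) [heading=180, draw]
Final: pos=(-3,-33.588), heading=180, 7 segment(s) drawn

Answer: -3 -33.588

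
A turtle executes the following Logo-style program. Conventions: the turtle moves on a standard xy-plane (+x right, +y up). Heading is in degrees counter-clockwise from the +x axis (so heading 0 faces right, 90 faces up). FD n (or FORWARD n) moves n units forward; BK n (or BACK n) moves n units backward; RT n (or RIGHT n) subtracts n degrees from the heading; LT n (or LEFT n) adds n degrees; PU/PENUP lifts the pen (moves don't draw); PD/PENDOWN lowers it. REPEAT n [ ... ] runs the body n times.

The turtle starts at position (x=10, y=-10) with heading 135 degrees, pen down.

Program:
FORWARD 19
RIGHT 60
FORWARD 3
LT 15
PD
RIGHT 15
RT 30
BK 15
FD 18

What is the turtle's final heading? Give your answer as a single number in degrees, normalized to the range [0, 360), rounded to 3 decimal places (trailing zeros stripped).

Answer: 45

Derivation:
Executing turtle program step by step:
Start: pos=(10,-10), heading=135, pen down
FD 19: (10,-10) -> (-3.435,3.435) [heading=135, draw]
RT 60: heading 135 -> 75
FD 3: (-3.435,3.435) -> (-2.659,6.333) [heading=75, draw]
LT 15: heading 75 -> 90
PD: pen down
RT 15: heading 90 -> 75
RT 30: heading 75 -> 45
BK 15: (-2.659,6.333) -> (-13.265,-4.274) [heading=45, draw]
FD 18: (-13.265,-4.274) -> (-0.537,8.454) [heading=45, draw]
Final: pos=(-0.537,8.454), heading=45, 4 segment(s) drawn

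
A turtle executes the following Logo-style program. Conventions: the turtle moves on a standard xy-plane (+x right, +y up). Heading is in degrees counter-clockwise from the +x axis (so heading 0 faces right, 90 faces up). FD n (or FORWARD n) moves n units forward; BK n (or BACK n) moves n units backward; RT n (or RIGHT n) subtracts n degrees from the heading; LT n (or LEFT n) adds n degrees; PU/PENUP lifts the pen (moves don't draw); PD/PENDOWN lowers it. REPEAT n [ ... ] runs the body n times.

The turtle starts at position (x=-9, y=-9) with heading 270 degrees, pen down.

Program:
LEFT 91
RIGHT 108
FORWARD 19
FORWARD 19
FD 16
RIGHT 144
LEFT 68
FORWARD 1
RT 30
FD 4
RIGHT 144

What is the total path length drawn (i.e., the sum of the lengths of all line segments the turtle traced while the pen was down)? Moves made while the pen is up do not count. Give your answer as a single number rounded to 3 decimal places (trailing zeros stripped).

Answer: 59

Derivation:
Executing turtle program step by step:
Start: pos=(-9,-9), heading=270, pen down
LT 91: heading 270 -> 1
RT 108: heading 1 -> 253
FD 19: (-9,-9) -> (-14.555,-27.17) [heading=253, draw]
FD 19: (-14.555,-27.17) -> (-20.11,-45.34) [heading=253, draw]
FD 16: (-20.11,-45.34) -> (-24.788,-60.64) [heading=253, draw]
RT 144: heading 253 -> 109
LT 68: heading 109 -> 177
FD 1: (-24.788,-60.64) -> (-25.787,-60.588) [heading=177, draw]
RT 30: heading 177 -> 147
FD 4: (-25.787,-60.588) -> (-29.141,-58.41) [heading=147, draw]
RT 144: heading 147 -> 3
Final: pos=(-29.141,-58.41), heading=3, 5 segment(s) drawn

Segment lengths:
  seg 1: (-9,-9) -> (-14.555,-27.17), length = 19
  seg 2: (-14.555,-27.17) -> (-20.11,-45.34), length = 19
  seg 3: (-20.11,-45.34) -> (-24.788,-60.64), length = 16
  seg 4: (-24.788,-60.64) -> (-25.787,-60.588), length = 1
  seg 5: (-25.787,-60.588) -> (-29.141,-58.41), length = 4
Total = 59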